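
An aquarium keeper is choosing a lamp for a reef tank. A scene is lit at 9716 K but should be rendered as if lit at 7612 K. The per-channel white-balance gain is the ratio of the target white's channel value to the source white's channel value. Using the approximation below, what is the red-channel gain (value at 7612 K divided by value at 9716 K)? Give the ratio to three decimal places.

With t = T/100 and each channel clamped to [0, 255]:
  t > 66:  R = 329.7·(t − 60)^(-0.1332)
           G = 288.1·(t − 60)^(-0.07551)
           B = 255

1.118

At 9716 K (t = 97.16):
  R = 329.7·(97.16 − 60)^(-0.1332) = 329.7·37.16^(-0.1332) = 329.7·0.61783 = 203.697.
At 7612 K (t = 76.12):
  R = 329.7·(76.12 − 60)^(-0.1332) = 329.7·16.12^(-0.1332) = 329.7·0.69052 = 227.666.
Gain = 227.666 / 203.697 = 1.1177 → 1.118.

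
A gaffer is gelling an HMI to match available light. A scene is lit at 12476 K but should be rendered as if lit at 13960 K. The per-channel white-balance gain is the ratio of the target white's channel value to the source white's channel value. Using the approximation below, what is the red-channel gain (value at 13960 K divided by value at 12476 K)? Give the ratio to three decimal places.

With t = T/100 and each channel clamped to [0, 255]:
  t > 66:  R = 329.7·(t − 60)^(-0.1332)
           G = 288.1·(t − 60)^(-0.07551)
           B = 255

At 12476 K (t = 124.76):
  R = 329.7·(124.76 − 60)^(-0.1332) = 329.7·64.76^(-0.1332) = 329.7·0.57376 = 189.170.
At 13960 K (t = 139.6):
  R = 329.7·(139.6 − 60)^(-0.1332) = 329.7·79.6^(-0.1332) = 329.7·0.55821 = 184.042.
Gain = 184.042 / 189.170 = 0.9729 → 0.973.

0.973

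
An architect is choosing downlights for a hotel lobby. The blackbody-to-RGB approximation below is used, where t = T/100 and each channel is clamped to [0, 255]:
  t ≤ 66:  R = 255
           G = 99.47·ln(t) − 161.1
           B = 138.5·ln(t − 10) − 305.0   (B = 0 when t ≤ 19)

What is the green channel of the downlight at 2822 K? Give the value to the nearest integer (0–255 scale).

t = 2822/100 = 28.22; the t ≤ 66 branch applies.
G = 99.47·ln 28.22 − 161.1 = 99.47·3.3400 − 161.1 = 171.133.
Rounded: 171.

171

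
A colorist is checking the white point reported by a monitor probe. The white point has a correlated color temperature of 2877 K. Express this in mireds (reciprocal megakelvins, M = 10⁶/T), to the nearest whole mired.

348 mireds

M = 10⁶ / 2877 = 347.584 → 348 mireds.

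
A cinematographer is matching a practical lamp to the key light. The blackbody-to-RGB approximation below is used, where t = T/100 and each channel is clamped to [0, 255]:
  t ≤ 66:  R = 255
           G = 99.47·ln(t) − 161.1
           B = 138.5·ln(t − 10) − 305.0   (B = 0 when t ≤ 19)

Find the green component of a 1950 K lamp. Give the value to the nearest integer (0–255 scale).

134

t = 1950/100 = 19.5; the t ≤ 66 branch applies.
G = 99.47·ln 19.5 − 161.1 = 99.47·2.9704 − 161.1 = 134.367.
Rounded: 134.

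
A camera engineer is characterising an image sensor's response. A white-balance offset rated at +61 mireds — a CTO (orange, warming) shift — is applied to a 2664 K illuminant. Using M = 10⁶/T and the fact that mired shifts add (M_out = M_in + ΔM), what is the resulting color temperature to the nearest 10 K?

M_in = 10⁶/2664 = 375.38 mireds.
M_out = 375.38 + (+61) = 436.38 mireds.
T_out = 10⁶/436.38 = 2291.6 K → 2290 K.

2290 K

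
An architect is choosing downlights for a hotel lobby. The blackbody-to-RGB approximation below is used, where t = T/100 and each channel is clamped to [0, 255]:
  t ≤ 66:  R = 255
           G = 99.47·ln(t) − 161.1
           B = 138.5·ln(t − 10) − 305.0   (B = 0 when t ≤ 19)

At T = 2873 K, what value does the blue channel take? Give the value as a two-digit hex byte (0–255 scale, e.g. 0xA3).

t = 2873/100 = 28.73; the t ≤ 66 branch applies.
B = 138.5·ln(28.73 − 10) − 305.0 = 138.5·ln 18.73 − 305.0 = 138.5·2.9301 − 305.0 = 100.823.
Rounded: 101; in hex, 0x65.

0x65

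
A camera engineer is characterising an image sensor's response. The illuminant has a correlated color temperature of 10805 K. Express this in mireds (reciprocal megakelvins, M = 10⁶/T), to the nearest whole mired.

93 mireds

M = 10⁶ / 10805 = 92.550 → 93 mireds.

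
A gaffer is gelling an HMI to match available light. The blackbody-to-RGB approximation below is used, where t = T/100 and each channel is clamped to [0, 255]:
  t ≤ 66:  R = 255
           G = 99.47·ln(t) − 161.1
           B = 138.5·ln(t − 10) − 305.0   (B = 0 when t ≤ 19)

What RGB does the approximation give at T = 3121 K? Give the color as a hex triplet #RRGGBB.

#FFB576

t = 3121/100 = 31.21; the t ≤ 66 branch applies.
R = 255 by definition for t ≤ 66.
G = 99.47·ln 31.21 − 161.1 = 99.47·3.4407 − 161.1 = 181.150.
B = 138.5·ln(31.21 − 10) − 305.0 = 138.5·ln 21.21 − 305.0 = 138.5·3.0545 − 305.0 = 118.044.
Rounded: (255, 181, 118).
In hex: #FFB576.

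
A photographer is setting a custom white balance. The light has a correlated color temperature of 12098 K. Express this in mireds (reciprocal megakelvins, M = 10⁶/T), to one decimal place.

M = 10⁶ / 12098 = 82.658 → 82.7 mireds.

82.7 mireds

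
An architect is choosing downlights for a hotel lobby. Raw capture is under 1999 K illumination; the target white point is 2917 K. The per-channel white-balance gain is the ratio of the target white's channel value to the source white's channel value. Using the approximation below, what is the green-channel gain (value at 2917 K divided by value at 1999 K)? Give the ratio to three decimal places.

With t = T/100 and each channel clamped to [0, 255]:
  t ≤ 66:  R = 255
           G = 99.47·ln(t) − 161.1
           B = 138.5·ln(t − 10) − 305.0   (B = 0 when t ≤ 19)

At 1999 K (t = 19.99):
  G = 99.47·ln 19.99 − 161.1 = 99.47·2.9952 − 161.1 = 136.836.
At 2917 K (t = 29.17):
  G = 99.47·ln 29.17 − 161.1 = 99.47·3.3731 − 161.1 = 174.426.
Gain = 174.426 / 136.836 = 1.2747 → 1.275.

1.275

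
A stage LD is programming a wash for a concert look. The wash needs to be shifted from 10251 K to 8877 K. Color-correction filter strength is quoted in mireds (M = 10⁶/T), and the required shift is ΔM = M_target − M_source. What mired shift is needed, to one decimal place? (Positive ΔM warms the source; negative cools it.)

M_source = 10⁶/10251 = 97.551; M_target = 10⁶/8877 = 112.651.
ΔM = 112.651 − 97.551 = 15.099 → +15.1 mireds, a warming shift.

+15.1 mireds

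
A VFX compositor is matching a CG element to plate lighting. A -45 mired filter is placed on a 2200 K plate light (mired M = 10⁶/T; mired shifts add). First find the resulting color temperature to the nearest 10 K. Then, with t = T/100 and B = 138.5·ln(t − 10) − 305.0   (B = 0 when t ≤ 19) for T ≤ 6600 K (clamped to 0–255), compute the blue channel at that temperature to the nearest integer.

64

M_in = 10⁶/2200 = 454.55; M_out = 454.55 + (-45) = 409.55.
T_out = 10⁶/409.55 = 2441.7 K → 2440 K; t = 24.4.
B = 138.5·ln(24.4 − 10) − 305.0 = 138.5·ln 14.4 − 305.0 = 138.5·2.6672 − 305.0 = 64.411.
Rounded: 64.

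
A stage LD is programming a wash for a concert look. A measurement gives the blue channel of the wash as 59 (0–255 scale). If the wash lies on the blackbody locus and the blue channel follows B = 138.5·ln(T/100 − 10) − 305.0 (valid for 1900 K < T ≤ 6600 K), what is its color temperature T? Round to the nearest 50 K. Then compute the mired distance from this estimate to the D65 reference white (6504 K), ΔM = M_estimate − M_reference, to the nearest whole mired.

+263 mireds

ln(t − 10) = (59 + 305.0) / 138.5 = 2.6282.
t − 10 = e^2.6282 = 13.848, so t = 23.848.
T = 100·t = 2385 K → 2400 K to the nearest 50 K.
M_estimate = 10⁶/2400 = 416.67; M_reference = 10⁶/6504 = 153.75.
ΔM = 416.67 − 153.75 = 262.92 → +263 mireds.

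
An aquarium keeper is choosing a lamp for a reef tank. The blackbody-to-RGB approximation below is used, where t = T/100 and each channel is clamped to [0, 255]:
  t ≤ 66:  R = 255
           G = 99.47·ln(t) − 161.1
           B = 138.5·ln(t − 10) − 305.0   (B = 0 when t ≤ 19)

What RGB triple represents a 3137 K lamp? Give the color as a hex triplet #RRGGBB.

#FFB677

t = 3137/100 = 31.37; the t ≤ 66 branch applies.
R = 255 by definition for t ≤ 66.
G = 99.47·ln 31.37 − 161.1 = 99.47·3.4459 − 161.1 = 181.659.
B = 138.5·ln(31.37 − 10) − 305.0 = 138.5·ln 21.37 − 305.0 = 138.5·3.0620 − 305.0 = 119.085.
Rounded: (255, 182, 119).
In hex: #FFB677.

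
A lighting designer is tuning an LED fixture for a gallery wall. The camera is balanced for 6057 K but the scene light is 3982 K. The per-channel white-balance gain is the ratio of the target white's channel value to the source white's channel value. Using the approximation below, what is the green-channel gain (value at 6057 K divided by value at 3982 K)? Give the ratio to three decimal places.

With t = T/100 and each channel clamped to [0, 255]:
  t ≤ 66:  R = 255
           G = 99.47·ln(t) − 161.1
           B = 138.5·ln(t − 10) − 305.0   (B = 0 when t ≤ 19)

1.203

At 3982 K (t = 39.82):
  G = 99.47·ln 39.82 − 161.1 = 99.47·3.6844 − 161.1 = 205.384.
At 6057 K (t = 60.57):
  G = 99.47·ln 60.57 − 161.1 = 99.47·4.1038 − 161.1 = 247.105.
Gain = 247.105 / 205.384 = 1.2031 → 1.203.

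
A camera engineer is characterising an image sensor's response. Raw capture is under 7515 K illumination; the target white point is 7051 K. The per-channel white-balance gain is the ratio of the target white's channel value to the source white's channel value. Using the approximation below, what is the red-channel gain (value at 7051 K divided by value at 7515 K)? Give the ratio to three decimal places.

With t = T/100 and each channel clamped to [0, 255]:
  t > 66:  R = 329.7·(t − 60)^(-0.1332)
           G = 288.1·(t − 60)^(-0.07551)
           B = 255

1.050

At 7515 K (t = 75.15):
  R = 329.7·(75.15 − 60)^(-0.1332) = 329.7·15.15^(-0.1332) = 329.7·0.69626 = 229.556.
At 7051 K (t = 70.51):
  R = 329.7·(70.51 − 60)^(-0.1332) = 329.7·10.51^(-0.1332) = 329.7·0.73101 = 241.014.
Gain = 241.014 / 229.556 = 1.0499 → 1.050.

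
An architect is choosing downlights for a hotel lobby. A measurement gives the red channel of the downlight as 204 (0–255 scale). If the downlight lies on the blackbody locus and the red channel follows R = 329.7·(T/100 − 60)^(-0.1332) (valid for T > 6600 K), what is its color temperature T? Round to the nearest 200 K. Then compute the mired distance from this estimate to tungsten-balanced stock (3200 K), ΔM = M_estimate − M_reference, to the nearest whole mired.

-208 mireds

(t − 60)^(-0.1332) = 204/329.7 = 0.61874.
t − 60 = 0.61874^(1/-0.1332) = 0.61874^(-7.508) = 36.748, so t = 96.748.
T = 100·t = 9675 K → 9600 K to the nearest 200 K.
M_estimate = 10⁶/9600 = 104.17; M_reference = 10⁶/3200 = 312.50.
ΔM = 104.17 − 312.50 = -208.33 → -208 mireds.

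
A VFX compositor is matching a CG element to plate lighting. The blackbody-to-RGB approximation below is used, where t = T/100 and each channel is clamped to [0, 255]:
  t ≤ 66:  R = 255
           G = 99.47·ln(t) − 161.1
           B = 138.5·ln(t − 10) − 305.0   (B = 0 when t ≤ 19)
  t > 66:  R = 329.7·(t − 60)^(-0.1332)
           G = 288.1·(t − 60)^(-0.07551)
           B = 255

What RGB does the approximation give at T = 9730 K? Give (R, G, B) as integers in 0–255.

t = 9730/100 = 97.3; the t > 66 branch applies.
R = 329.7·(97.3 − 60)^(-0.1332) = 329.7·37.3^(-0.1332) = 329.7·0.61752 = 203.595.
G = 288.1·(97.3 − 60)^(-0.07551) = 288.1·37.3^(-0.07551) = 288.1·0.76089 = 219.212.
B = 255 by definition for t > 66.
Rounded: (204, 219, 255).

(204, 219, 255)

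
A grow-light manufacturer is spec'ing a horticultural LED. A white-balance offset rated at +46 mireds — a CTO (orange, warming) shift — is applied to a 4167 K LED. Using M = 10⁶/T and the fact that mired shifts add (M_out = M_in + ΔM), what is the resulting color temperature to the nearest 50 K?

M_in = 10⁶/4167 = 239.98 mireds.
M_out = 239.98 + (+46) = 285.98 mireds.
T_out = 10⁶/285.98 = 3496.7 K → 3500 K.

3500 K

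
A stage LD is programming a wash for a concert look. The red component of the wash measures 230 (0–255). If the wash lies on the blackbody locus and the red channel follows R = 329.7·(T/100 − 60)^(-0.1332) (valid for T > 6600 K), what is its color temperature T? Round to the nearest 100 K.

(t − 60)^(-0.1332) = 230/329.7 = 0.69760.
t − 60 = 0.69760^(1/-0.1332) = 0.69760^(-7.508) = 14.932, so t = 74.932.
T = 100·t = 7493 K → 7500 K to the nearest 100 K.

7500 K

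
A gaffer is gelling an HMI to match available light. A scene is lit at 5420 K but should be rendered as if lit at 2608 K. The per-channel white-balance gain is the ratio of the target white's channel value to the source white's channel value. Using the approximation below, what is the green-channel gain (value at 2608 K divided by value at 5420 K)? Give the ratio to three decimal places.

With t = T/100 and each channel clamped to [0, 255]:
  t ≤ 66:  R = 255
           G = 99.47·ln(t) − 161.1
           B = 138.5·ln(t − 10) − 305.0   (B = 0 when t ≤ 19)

0.692

At 5420 K (t = 54.2):
  G = 99.47·ln 54.2 − 161.1 = 99.47·3.9927 − 161.1 = 236.052.
At 2608 K (t = 26.08):
  G = 99.47·ln 26.08 − 161.1 = 99.47·3.2612 − 161.1 = 163.288.
Gain = 163.288 / 236.052 = 0.6917 → 0.692.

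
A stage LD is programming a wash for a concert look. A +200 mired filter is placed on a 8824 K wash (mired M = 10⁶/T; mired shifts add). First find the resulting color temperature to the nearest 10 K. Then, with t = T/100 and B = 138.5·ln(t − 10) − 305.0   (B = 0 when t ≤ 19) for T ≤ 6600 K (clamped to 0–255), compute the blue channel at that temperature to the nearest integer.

M_in = 10⁶/8824 = 113.33; M_out = 113.33 + (+200) = 313.33.
T_out = 10⁶/313.33 = 3191.6 K → 3190 K; t = 31.9.
B = 138.5·ln(31.9 − 10) − 305.0 = 138.5·ln 21.9 − 305.0 = 138.5·3.0865 − 305.0 = 122.478.
Rounded: 122.

122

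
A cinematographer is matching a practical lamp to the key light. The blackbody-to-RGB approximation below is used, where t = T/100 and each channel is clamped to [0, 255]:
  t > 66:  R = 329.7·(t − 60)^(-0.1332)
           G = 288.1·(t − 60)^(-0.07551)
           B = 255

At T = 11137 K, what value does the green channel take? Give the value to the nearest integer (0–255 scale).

t = 11137/100 = 111.37; the t > 66 branch applies.
G = 288.1·(111.37 − 60)^(-0.07551) = 288.1·51.37^(-0.07551) = 288.1·0.74272 = 213.977.
Rounded: 214.

214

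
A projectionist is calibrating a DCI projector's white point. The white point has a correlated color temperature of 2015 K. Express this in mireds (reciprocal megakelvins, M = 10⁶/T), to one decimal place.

496.3 mireds

M = 10⁶ / 2015 = 496.278 → 496.3 mireds.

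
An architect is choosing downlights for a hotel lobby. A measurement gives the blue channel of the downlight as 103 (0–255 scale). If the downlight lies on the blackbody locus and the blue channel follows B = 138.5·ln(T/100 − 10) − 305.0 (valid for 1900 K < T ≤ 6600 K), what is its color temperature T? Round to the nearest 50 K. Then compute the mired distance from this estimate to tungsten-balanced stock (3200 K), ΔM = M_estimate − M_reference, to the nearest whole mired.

+32 mireds

ln(t − 10) = (103 + 305.0) / 138.5 = 2.9458.
t − 10 = e^2.9458 = 19.027, so t = 29.027.
T = 100·t = 2903 K → 2900 K to the nearest 50 K.
M_estimate = 10⁶/2900 = 344.83; M_reference = 10⁶/3200 = 312.50.
ΔM = 344.83 − 312.50 = 32.33 → +32 mireds.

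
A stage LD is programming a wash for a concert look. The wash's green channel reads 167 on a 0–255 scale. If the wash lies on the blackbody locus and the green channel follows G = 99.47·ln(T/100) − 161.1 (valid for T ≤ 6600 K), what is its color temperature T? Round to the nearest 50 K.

ln t = (167 + 161.1) / 99.47 = 3.2985.
t = e^3.2985 = 27.072.
T = 100·t = 2707 K → 2700 K to the nearest 50 K.

2700 K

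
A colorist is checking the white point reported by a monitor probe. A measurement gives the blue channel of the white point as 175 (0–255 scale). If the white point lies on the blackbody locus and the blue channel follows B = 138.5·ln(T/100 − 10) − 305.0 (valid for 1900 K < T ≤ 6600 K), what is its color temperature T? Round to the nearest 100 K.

ln(t − 10) = (175 + 305.0) / 138.5 = 3.4657.
t − 10 = e^3.4657 = 31.999, so t = 41.999.
T = 100·t = 4200 K → 4200 K to the nearest 100 K.

4200 K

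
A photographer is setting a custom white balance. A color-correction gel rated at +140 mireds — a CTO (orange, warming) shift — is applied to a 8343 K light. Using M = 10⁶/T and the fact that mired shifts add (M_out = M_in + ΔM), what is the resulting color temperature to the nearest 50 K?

M_in = 10⁶/8343 = 119.86 mireds.
M_out = 119.86 + (+140) = 259.86 mireds.
T_out = 10⁶/259.86 = 3848.2 K → 3850 K.

3850 K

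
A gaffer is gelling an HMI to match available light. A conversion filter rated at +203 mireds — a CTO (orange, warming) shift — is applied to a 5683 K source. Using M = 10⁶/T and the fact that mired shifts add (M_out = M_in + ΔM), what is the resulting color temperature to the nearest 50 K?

M_in = 10⁶/5683 = 175.96 mireds.
M_out = 175.96 + (+203) = 378.96 mireds.
T_out = 10⁶/378.96 = 2638.8 K → 2650 K.

2650 K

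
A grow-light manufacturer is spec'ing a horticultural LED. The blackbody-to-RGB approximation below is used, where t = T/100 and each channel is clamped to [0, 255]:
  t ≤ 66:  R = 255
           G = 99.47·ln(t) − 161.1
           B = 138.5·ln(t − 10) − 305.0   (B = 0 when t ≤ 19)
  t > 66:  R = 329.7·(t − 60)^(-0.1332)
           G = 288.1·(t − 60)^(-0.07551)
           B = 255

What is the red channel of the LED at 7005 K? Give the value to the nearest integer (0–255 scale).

242

t = 7005/100 = 70.05; the t > 66 branch applies.
R = 329.7·(70.05 − 60)^(-0.1332) = 329.7·10.05^(-0.1332) = 329.7·0.73538 = 242.455.
Rounded: 242.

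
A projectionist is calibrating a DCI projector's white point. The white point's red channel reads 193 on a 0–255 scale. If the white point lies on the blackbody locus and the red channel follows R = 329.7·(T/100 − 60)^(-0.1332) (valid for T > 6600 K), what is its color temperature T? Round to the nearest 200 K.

11600 K

(t − 60)^(-0.1332) = 193/329.7 = 0.58538.
t − 60 = 0.58538^(1/-0.1332) = 0.58538^(-7.508) = 55.713, so t = 115.713.
T = 100·t = 11571 K → 11600 K to the nearest 200 K.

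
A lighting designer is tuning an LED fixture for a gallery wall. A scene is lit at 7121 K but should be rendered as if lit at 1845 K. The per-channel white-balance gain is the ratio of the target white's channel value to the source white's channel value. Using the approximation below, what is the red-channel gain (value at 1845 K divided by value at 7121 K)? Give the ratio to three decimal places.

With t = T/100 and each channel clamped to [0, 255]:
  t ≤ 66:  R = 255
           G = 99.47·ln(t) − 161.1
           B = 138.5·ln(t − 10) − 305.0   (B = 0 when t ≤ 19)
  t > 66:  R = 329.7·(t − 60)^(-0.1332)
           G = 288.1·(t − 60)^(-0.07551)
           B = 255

1.067

At 7121 K (t = 71.21):
  R = 329.7·(71.21 − 60)^(-0.1332) = 329.7·11.21^(-0.1332) = 329.7·0.72476 = 238.952.
At 1845 K (t = 18.45):
  R = 255 by definition for t ≤ 66.
Gain = 255.000 / 238.952 = 1.0672 → 1.067.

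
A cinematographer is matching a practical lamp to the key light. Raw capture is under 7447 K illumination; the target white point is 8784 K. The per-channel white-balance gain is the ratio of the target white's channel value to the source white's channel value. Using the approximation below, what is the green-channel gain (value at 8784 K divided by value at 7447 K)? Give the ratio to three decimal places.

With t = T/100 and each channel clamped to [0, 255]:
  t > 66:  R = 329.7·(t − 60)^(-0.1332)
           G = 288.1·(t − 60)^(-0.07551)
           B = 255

At 7447 K (t = 74.47):
  G = 288.1·(74.47 − 60)^(-0.07551) = 288.1·14.47^(-0.07551) = 288.1·0.81728 = 235.460.
At 8784 K (t = 87.84):
  G = 288.1·(87.84 − 60)^(-0.07551) = 288.1·27.84^(-0.07551) = 288.1·0.77788 = 224.107.
Gain = 224.107 / 235.460 = 0.9518 → 0.952.

0.952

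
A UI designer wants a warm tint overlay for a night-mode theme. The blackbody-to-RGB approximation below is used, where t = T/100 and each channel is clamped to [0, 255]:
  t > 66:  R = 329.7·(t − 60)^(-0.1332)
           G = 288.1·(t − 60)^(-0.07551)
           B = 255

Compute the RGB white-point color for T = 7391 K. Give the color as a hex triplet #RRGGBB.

t = 7391/100 = 73.91; the t > 66 branch applies.
R = 329.7·(73.91 − 60)^(-0.1332) = 329.7·13.91^(-0.1332) = 329.7·0.70422 = 232.182.
G = 288.1·(73.91 − 60)^(-0.07551) = 288.1·13.91^(-0.07551) = 288.1·0.81972 = 236.162.
B = 255 by definition for t > 66.
Rounded: (232, 236, 255).
In hex: #E8ECFF.

#E8ECFF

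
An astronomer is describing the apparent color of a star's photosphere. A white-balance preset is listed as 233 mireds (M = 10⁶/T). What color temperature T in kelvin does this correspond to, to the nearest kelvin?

T = 10⁶ / 233 = 4291.85 K → 4292 K.

4292 K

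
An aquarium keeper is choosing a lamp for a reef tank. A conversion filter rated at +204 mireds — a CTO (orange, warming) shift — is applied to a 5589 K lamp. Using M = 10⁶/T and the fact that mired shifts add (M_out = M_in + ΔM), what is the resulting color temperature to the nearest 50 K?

M_in = 10⁶/5589 = 178.92 mireds.
M_out = 178.92 + (+204) = 382.92 mireds.
T_out = 10⁶/382.92 = 2611.5 K → 2600 K.

2600 K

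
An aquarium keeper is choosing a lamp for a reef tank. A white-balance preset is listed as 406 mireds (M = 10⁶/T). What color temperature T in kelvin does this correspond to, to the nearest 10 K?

2460 K

T = 10⁶ / 406 = 2463.05 K → 2460 K.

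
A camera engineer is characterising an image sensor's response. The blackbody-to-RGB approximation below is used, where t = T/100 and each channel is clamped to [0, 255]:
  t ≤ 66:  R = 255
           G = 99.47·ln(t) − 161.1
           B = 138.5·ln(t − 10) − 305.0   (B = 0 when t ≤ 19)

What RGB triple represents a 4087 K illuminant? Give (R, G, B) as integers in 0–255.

(255, 208, 170)

t = 4087/100 = 40.87; the t ≤ 66 branch applies.
R = 255 by definition for t ≤ 66.
G = 99.47·ln 40.87 − 161.1 = 99.47·3.7104 − 161.1 = 207.973.
B = 138.5·ln(40.87 − 10) − 305.0 = 138.5·ln 30.87 − 305.0 = 138.5·3.4298 − 305.0 = 170.025.
Rounded: (255, 208, 170).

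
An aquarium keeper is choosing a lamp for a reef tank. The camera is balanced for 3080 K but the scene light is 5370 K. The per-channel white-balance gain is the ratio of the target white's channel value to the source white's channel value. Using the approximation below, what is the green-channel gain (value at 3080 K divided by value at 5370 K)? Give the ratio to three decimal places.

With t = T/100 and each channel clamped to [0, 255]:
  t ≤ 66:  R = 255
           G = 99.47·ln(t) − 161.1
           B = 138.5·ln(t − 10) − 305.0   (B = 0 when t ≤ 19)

0.765

At 5370 K (t = 53.7):
  G = 99.47·ln 53.7 − 161.1 = 99.47·3.9834 − 161.1 = 235.130.
At 3080 K (t = 30.8):
  G = 99.47·ln 30.8 − 161.1 = 99.47·3.4275 − 161.1 = 179.835.
Gain = 179.835 / 235.130 = 0.7648 → 0.765.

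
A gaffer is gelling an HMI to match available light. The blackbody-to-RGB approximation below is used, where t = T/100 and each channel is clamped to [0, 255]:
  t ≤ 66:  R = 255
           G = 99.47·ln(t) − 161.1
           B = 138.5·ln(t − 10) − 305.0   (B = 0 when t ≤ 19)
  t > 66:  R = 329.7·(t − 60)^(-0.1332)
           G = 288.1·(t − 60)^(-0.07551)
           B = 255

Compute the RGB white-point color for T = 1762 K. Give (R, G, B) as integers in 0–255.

(255, 124, 0)

t = 1762/100 = 17.62; the t ≤ 66 branch applies.
R = 255 by definition for t ≤ 66.
G = 99.47·ln 17.62 − 161.1 = 99.47·2.8690 − 161.1 = 124.283.
t = 17.62 ≤ 19, so B = 0.
Rounded: (255, 124, 0).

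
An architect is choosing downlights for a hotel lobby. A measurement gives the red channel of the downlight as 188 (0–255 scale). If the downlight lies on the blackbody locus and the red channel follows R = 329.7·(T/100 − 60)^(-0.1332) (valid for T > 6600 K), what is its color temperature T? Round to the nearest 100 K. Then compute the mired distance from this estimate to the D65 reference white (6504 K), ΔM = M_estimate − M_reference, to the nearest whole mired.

(t − 60)^(-0.1332) = 188/329.7 = 0.57022.
t − 60 = 0.57022^(1/-0.1332) = 0.57022^(-7.508) = 67.848, so t = 127.848.
T = 100·t = 12785 K → 12800 K to the nearest 100 K.
M_estimate = 10⁶/12800 = 78.12; M_reference = 10⁶/6504 = 153.75.
ΔM = 78.12 − 153.75 = -75.63 → -76 mireds.

-76 mireds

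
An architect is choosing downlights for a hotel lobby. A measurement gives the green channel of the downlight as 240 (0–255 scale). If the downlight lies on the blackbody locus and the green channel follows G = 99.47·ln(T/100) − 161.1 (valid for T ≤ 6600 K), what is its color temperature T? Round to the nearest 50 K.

5650 K

ln t = (240 + 161.1) / 99.47 = 4.0324.
t = e^4.0324 = 56.394.
T = 100·t = 5639 K → 5650 K to the nearest 50 K.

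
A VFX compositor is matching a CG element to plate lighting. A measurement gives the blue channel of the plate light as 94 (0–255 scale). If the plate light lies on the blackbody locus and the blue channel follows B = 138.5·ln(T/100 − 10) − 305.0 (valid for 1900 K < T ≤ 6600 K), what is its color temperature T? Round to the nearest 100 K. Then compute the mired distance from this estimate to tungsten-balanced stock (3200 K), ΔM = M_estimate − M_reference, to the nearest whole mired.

ln(t − 10) = (94 + 305.0) / 138.5 = 2.8809.
t − 10 = e^2.8809 = 17.830, so t = 27.830.
T = 100·t = 2783 K → 2800 K to the nearest 100 K.
M_estimate = 10⁶/2800 = 357.14; M_reference = 10⁶/3200 = 312.50.
ΔM = 357.14 − 312.50 = 44.64 → +45 mireds.

+45 mireds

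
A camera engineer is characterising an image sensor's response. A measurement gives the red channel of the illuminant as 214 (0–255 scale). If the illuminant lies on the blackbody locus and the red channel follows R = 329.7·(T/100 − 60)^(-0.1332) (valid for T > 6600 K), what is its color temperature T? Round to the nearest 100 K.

8600 K

(t − 60)^(-0.1332) = 214/329.7 = 0.64907.
t − 60 = 0.64907^(1/-0.1332) = 0.64907^(-7.508) = 25.657, so t = 85.657.
T = 100·t = 8566 K → 8600 K to the nearest 100 K.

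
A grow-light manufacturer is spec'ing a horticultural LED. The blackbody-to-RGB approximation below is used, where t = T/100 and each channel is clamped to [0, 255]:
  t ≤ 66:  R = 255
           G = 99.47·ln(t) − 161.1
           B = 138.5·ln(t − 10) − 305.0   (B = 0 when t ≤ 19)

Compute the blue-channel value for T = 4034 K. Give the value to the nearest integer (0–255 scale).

t = 4034/100 = 40.34; the t ≤ 66 branch applies.
B = 138.5·ln(40.34 − 10) − 305.0 = 138.5·ln 30.34 − 305.0 = 138.5·3.4125 − 305.0 = 167.627.
Rounded: 168.

168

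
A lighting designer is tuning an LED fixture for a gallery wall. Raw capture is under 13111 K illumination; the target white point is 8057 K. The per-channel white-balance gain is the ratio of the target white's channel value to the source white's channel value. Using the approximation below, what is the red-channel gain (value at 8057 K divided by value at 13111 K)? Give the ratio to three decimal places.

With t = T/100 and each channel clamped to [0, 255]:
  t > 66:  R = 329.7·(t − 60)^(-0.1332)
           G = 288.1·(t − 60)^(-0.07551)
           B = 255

1.180

At 13111 K (t = 131.11):
  R = 329.7·(131.11 − 60)^(-0.1332) = 329.7·71.11^(-0.1332) = 329.7·0.56666 = 186.828.
At 8057 K (t = 80.57):
  R = 329.7·(80.57 − 60)^(-0.1332) = 329.7·20.57^(-0.1332) = 329.7·0.66846 = 220.392.
Gain = 220.392 / 186.828 = 1.1797 → 1.180.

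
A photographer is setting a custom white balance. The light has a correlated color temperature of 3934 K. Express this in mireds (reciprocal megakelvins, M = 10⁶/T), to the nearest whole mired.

M = 10⁶ / 3934 = 254.194 → 254 mireds.

254 mireds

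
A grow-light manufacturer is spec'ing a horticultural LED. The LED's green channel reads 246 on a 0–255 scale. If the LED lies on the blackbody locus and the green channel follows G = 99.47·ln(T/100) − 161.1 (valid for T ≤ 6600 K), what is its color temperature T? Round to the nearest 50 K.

6000 K

ln t = (246 + 161.1) / 99.47 = 4.0927.
t = e^4.0927 = 59.901.
T = 100·t = 5990 K → 6000 K to the nearest 50 K.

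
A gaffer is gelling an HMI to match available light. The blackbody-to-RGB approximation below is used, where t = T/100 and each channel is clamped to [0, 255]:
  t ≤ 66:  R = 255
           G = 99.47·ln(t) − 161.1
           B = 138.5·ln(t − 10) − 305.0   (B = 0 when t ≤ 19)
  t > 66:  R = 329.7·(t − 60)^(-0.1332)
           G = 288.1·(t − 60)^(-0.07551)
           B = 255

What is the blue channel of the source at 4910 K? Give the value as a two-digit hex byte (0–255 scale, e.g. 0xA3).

0xCB

t = 4910/100 = 49.1; the t ≤ 66 branch applies.
B = 138.5·ln(49.1 − 10) − 305.0 = 138.5·ln 39.1 − 305.0 = 138.5·3.6661 − 305.0 = 202.758.
Rounded: 203; in hex, 0xCB.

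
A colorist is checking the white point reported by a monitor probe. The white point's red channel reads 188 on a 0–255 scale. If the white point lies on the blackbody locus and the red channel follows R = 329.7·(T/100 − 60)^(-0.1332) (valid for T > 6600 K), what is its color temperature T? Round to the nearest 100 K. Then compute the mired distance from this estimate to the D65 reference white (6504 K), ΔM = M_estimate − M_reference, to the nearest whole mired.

(t − 60)^(-0.1332) = 188/329.7 = 0.57022.
t − 60 = 0.57022^(1/-0.1332) = 0.57022^(-7.508) = 67.848, so t = 127.848.
T = 100·t = 12785 K → 12800 K to the nearest 100 K.
M_estimate = 10⁶/12800 = 78.12; M_reference = 10⁶/6504 = 153.75.
ΔM = 78.12 − 153.75 = -75.63 → -76 mireds.

-76 mireds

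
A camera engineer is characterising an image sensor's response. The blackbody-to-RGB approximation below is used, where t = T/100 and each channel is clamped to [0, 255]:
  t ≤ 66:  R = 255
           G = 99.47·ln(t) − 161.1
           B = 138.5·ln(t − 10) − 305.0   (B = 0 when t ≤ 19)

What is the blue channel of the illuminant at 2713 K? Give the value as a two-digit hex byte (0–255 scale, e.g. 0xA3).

t = 2713/100 = 27.13; the t ≤ 66 branch applies.
B = 138.5·ln(27.13 − 10) − 305.0 = 138.5·ln 17.13 − 305.0 = 138.5·2.8408 − 305.0 = 88.455.
Rounded: 88; in hex, 0x58.

0x58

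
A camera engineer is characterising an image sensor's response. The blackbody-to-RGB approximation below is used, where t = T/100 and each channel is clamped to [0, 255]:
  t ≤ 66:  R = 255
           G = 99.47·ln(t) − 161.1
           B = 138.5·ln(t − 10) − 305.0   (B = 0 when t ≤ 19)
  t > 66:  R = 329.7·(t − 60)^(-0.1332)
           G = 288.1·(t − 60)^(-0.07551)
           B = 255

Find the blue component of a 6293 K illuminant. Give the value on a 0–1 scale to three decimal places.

t = 6293/100 = 62.93; the t ≤ 66 branch applies.
B = 138.5·ln(62.93 − 10) − 305.0 = 138.5·ln 52.93 − 305.0 = 138.5·3.9690 − 305.0 = 244.702.
On a 0–1 scale: 244.702/255 = 0.9596 → 0.960.

0.960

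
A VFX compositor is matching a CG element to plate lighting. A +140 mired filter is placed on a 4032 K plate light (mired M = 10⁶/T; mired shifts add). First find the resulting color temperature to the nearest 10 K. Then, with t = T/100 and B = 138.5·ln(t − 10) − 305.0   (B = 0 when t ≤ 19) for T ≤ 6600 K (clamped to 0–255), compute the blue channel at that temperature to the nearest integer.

M_in = 10⁶/4032 = 248.02; M_out = 248.02 + (+140) = 388.02.
T_out = 10⁶/388.02 = 2577.2 K → 2580 K; t = 25.8.
B = 138.5·ln(25.8 − 10) − 305.0 = 138.5·ln 15.8 − 305.0 = 138.5·2.7600 − 305.0 = 77.261.
Rounded: 77.

77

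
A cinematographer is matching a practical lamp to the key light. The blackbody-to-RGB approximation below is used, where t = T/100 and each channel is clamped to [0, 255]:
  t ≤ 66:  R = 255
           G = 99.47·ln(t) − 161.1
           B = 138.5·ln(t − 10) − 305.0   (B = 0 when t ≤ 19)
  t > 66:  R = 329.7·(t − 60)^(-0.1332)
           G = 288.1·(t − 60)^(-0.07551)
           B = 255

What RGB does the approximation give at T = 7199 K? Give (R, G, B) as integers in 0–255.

(237, 239, 255)

t = 7199/100 = 71.99; the t > 66 branch applies.
R = 329.7·(71.99 − 60)^(-0.1332) = 329.7·11.99^(-0.1332) = 329.7·0.71829 = 236.821.
G = 288.1·(71.99 − 60)^(-0.07551) = 288.1·11.99^(-0.07551) = 288.1·0.82897 = 238.826.
B = 255 by definition for t > 66.
Rounded: (237, 239, 255).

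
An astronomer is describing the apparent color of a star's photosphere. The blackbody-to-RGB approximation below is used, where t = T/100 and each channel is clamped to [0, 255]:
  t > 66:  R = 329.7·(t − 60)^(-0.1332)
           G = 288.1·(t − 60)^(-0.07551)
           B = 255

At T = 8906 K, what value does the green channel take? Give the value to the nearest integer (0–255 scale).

t = 8906/100 = 89.06; the t > 66 branch applies.
G = 288.1·(89.06 − 60)^(-0.07551) = 288.1·29.06^(-0.07551) = 288.1·0.77537 = 223.383.
Rounded: 223.

223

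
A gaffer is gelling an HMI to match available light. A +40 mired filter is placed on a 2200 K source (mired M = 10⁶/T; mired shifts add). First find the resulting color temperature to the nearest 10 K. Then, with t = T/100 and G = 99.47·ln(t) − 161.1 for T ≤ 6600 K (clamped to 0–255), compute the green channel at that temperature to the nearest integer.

M_in = 10⁶/2200 = 454.55; M_out = 454.55 + (+40) = 494.55.
T_out = 10⁶/494.55 = 2022.1 K → 2020 K; t = 20.2.
G = 99.47·ln 20.2 − 161.1 = 99.47·3.0057 − 161.1 = 137.875.
Rounded: 138.

138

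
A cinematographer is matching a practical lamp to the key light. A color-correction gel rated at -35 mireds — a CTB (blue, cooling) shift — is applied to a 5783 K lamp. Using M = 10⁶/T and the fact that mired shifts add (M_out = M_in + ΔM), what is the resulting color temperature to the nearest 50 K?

M_in = 10⁶/5783 = 172.92 mireds.
M_out = 172.92 + (-35) = 137.92 mireds.
T_out = 10⁶/137.92 = 7250.5 K → 7250 K.

7250 K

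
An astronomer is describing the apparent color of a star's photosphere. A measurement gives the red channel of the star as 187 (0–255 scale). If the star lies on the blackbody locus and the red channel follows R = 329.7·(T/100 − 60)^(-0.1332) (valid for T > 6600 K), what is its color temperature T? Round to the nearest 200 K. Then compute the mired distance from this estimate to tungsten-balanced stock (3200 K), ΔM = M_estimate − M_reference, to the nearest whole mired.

-236 mireds

(t − 60)^(-0.1332) = 187/329.7 = 0.56718.
t − 60 = 0.56718^(1/-0.1332) = 0.56718^(-7.508) = 70.620, so t = 130.620.
T = 100·t = 13062 K → 13000 K to the nearest 200 K.
M_estimate = 10⁶/13000 = 76.92; M_reference = 10⁶/3200 = 312.50.
ΔM = 76.92 − 312.50 = -235.58 → -236 mireds.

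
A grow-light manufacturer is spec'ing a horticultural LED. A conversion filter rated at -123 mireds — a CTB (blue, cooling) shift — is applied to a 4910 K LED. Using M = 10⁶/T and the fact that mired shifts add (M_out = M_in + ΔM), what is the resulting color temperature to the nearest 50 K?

12400 K

M_in = 10⁶/4910 = 203.67 mireds.
M_out = 203.67 + (-123) = 80.67 mireds.
T_out = 10⁶/80.67 = 12396.8 K → 12400 K.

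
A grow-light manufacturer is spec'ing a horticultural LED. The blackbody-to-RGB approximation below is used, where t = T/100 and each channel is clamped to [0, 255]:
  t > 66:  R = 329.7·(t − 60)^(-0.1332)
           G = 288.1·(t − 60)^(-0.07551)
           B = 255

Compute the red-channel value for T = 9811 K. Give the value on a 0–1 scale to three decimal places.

t = 9811/100 = 98.11; the t > 66 branch applies.
R = 329.7·(98.11 − 60)^(-0.1332) = 329.7·38.11^(-0.1332) = 329.7·0.61575 = 203.013.
On a 0–1 scale: 203.013/255 = 0.7961 → 0.796.

0.796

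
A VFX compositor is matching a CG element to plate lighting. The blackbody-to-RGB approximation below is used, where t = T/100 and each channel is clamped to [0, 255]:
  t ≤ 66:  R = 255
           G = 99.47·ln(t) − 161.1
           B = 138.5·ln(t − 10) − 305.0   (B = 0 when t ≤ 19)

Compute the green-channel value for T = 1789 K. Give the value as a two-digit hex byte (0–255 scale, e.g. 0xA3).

t = 1789/100 = 17.89; the t ≤ 66 branch applies.
G = 99.47·ln 17.89 − 161.1 = 99.47·2.8842 − 161.1 = 125.796.
Rounded: 126; in hex, 0x7E.

0x7E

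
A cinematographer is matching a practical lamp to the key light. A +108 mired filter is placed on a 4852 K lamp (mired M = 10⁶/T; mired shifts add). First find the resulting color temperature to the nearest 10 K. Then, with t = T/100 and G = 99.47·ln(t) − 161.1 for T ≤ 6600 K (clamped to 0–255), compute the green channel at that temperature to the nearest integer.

M_in = 10⁶/4852 = 206.10; M_out = 206.10 + (+108) = 314.10.
T_out = 10⁶/314.10 = 3183.7 K → 3180 K; t = 31.8.
G = 99.47·ln 31.8 − 161.1 = 99.47·3.4595 − 161.1 = 183.013.
Rounded: 183.

183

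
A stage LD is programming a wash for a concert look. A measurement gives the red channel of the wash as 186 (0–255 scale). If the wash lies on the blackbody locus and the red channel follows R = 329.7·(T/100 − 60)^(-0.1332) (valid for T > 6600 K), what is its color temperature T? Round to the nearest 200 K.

(t − 60)^(-0.1332) = 186/329.7 = 0.56415.
t − 60 = 0.56415^(1/-0.1332) = 0.56415^(-7.508) = 73.521, so t = 133.521.
T = 100·t = 13352 K → 13400 K to the nearest 200 K.

13400 K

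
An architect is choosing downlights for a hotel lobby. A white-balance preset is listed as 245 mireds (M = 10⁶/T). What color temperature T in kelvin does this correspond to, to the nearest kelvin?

4082 K

T = 10⁶ / 245 = 4081.63 K → 4082 K.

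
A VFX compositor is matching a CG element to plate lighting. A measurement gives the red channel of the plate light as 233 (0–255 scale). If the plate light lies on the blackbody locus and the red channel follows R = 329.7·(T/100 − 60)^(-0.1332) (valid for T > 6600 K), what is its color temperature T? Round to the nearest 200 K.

7400 K

(t − 60)^(-0.1332) = 233/329.7 = 0.70670.
t − 60 = 0.70670^(1/-0.1332) = 0.70670^(-7.508) = 13.547, so t = 73.547.
T = 100·t = 7355 K → 7400 K to the nearest 200 K.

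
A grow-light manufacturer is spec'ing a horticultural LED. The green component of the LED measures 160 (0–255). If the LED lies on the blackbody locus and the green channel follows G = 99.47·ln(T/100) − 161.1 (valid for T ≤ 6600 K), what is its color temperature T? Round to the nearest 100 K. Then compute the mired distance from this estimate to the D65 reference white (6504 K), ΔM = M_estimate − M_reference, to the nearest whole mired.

+246 mireds

ln t = (160 + 161.1) / 99.47 = 3.2281.
t = e^3.2281 = 25.232.
T = 100·t = 2523 K → 2500 K to the nearest 100 K.
M_estimate = 10⁶/2500 = 400.00; M_reference = 10⁶/6504 = 153.75.
ΔM = 400.00 − 153.75 = 246.25 → +246 mireds.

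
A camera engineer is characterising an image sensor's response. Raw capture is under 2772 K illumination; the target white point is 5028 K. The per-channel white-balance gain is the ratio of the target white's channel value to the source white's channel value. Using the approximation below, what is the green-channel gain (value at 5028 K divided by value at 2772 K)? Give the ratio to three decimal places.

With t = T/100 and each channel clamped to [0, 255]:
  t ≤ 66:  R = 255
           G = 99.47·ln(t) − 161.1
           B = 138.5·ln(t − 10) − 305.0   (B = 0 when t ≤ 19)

At 2772 K (t = 27.72):
  G = 99.47·ln 27.72 − 161.1 = 99.47·3.3222 − 161.1 = 169.355.
At 5028 K (t = 50.28):
  G = 99.47·ln 50.28 − 161.1 = 99.47·3.9176 − 161.1 = 228.584.
Gain = 228.584 / 169.355 = 1.3497 → 1.350.

1.350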